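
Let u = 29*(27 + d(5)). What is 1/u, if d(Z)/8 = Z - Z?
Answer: 1/783 ≈ 0.0012771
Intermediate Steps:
d(Z) = 0 (d(Z) = 8*(Z - Z) = 8*0 = 0)
u = 783 (u = 29*(27 + 0) = 29*27 = 783)
1/u = 1/783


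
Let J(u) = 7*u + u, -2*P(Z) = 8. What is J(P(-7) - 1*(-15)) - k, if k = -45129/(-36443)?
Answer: 3161855/36443 ≈ 86.762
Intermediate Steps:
P(Z) = -4 (P(Z) = -1/2*8 = -4)
J(u) = 8*u
k = 45129/36443 (k = -45129*(-1/36443) = 45129/36443 ≈ 1.2383)
J(P(-7) - 1*(-15)) - k = 8*(-4 - 1*(-15)) - 1*45129/36443 = 8*(-4 + 15) - 45129/36443 = 8*11 - 45129/36443 = 88 - 45129/36443 = 3161855/36443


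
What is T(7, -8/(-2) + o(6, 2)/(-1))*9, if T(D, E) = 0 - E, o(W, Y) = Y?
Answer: -18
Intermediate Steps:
T(D, E) = -E
T(7, -8/(-2) + o(6, 2)/(-1))*9 = -(-8/(-2) + 2/(-1))*9 = -(-8*(-½) + 2*(-1))*9 = -(4 - 2)*9 = -1*2*9 = -2*9 = -18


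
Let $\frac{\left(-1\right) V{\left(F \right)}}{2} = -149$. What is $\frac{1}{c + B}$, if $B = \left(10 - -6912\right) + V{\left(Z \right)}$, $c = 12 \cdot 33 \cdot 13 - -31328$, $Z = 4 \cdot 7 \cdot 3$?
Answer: $\frac{1}{43696} \approx 2.2885 \cdot 10^{-5}$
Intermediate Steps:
$Z = 84$ ($Z = 28 \cdot 3 = 84$)
$V{\left(F \right)} = 298$ ($V{\left(F \right)} = \left(-2\right) \left(-149\right) = 298$)
$c = 36476$ ($c = 396 \cdot 13 + 31328 = 5148 + 31328 = 36476$)
$B = 7220$ ($B = \left(10 - -6912\right) + 298 = \left(10 + 6912\right) + 298 = 6922 + 298 = 7220$)
$\frac{1}{c + B} = \frac{1}{36476 + 7220} = \frac{1}{43696}$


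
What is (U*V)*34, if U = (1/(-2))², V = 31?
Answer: 527/2 ≈ 263.50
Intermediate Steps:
U = ¼ (U = (-½)² = ¼ ≈ 0.25000)
(U*V)*34 = ((¼)*31)*34 = (31/4)*34 = 527/2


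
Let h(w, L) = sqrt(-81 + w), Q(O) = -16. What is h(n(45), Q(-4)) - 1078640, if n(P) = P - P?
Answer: -1078640 + 9*I ≈ -1.0786e+6 + 9.0*I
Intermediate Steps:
n(P) = 0
h(n(45), Q(-4)) - 1078640 = sqrt(-81 + 0) - 1078640 = sqrt(-81) - 1078640 = 9*I - 1078640 = -1078640 + 9*I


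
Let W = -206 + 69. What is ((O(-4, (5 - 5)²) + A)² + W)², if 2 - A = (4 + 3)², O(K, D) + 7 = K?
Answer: 10413529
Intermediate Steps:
O(K, D) = -7 + K
A = -47 (A = 2 - (4 + 3)² = 2 - 1*7² = 2 - 1*49 = 2 - 49 = -47)
W = -137
((O(-4, (5 - 5)²) + A)² + W)² = (((-7 - 4) - 47)² - 137)² = ((-11 - 47)² - 137)² = ((-58)² - 137)² = (3364 - 137)² = 3227² = 10413529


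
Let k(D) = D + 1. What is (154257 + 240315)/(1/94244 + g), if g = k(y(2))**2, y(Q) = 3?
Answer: 12395347856/502635 ≈ 24661.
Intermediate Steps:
k(D) = 1 + D
g = 16 (g = (1 + 3)**2 = 4**2 = 16)
(154257 + 240315)/(1/94244 + g) = (154257 + 240315)/(1/94244 + 16) = 394572/(1/94244 + 16) = 394572/(1507905/94244) = 394572*(94244/1507905) = 12395347856/502635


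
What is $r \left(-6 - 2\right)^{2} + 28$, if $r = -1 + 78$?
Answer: $4956$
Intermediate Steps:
$r = 77$
$r \left(-6 - 2\right)^{2} + 28 = 77 \left(-6 - 2\right)^{2} + 28 = 77 \left(-8\right)^{2} + 28 = 77 \cdot 64 + 28 = 4928 + 28 = 4956$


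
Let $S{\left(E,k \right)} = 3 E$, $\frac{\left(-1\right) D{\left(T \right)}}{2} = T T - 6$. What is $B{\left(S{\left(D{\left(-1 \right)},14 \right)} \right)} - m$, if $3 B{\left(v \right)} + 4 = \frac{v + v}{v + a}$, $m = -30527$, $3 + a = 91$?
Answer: $\frac{5403073}{177} \approx 30526.0$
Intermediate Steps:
$a = 88$ ($a = -3 + 91 = 88$)
$D{\left(T \right)} = 12 - 2 T^{2}$ ($D{\left(T \right)} = - 2 \left(T T - 6\right) = - 2 \left(T^{2} - 6\right) = - 2 \left(-6 + T^{2}\right) = 12 - 2 T^{2}$)
$B{\left(v \right)} = - \frac{4}{3} + \frac{2 v}{3 \left(88 + v\right)}$ ($B{\left(v \right)} = - \frac{4}{3} + \frac{\left(v + v\right) \frac{1}{v + 88}}{3} = - \frac{4}{3} + \frac{2 v \frac{1}{88 + v}}{3} = - \frac{4}{3} + \frac{2 v}{3 \left(88 + v\right)}$)
$B{\left(S{\left(D{\left(-1 \right)},14 \right)} \right)} - m = \frac{2 \left(-176 - 3 \left(12 - 2 \left(-1\right)^{2}\right)\right)}{3 \left(88 + 3 \left(12 - 2 \left(-1\right)^{2}\right)\right)} - -30527 = \frac{2 \left(-176 - 3 \left(12 - 2\right)\right)}{3 \left(88 + 3 \left(12 - 2\right)\right)} + 30527 = \frac{2 \left(-176 - 3 \cdot 10\right)}{3 \left(88 + 3 \cdot 10\right)} + 30527 = \frac{2 \left(-176 - 30\right)}{3 \left(88 + 30\right)} + 30527 = \frac{2 \left(-176 - 30\right)}{3 \cdot 118} + 30527 = \frac{2}{3} \cdot \frac{1}{118} \left(-206\right) + 30527 = - \frac{206}{177} + 30527 = \frac{5403073}{177}$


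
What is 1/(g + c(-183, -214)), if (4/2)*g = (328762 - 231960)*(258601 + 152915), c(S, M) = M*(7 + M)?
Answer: 1/19917830214 ≈ 5.0206e-11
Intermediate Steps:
g = 19917785916 (g = ((328762 - 231960)*(258601 + 152915))/2 = (96802*411516)/2 = (½)*39835571832 = 19917785916)
1/(g + c(-183, -214)) = 1/(19917785916 - 214*(7 - 214)) = 1/(19917785916 - 214*(-207)) = 1/(19917785916 + 44298) = 1/19917830214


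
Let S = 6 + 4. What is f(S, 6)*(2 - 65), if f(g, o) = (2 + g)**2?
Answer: -9072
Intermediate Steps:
S = 10
f(S, 6)*(2 - 65) = (2 + 10)**2*(2 - 65) = 12**2*(-63) = 144*(-63) = -9072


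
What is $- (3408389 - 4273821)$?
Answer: $865432$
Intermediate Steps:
$- (3408389 - 4273821) = \left(-1\right) \left(-865432\right) = 865432$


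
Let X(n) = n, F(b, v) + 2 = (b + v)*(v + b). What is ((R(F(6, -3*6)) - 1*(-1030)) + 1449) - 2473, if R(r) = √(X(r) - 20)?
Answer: 6 + √122 ≈ 17.045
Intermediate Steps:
F(b, v) = -2 + (b + v)² (F(b, v) = -2 + (b + v)*(v + b) = -2 + (b + v)*(b + v) = -2 + (b + v)²)
R(r) = √(-20 + r) (R(r) = √(r - 20) = √(-20 + r))
((R(F(6, -3*6)) - 1*(-1030)) + 1449) - 2473 = ((√(-20 + (-2 + (6 - 3*6)²)) - 1*(-1030)) + 1449) - 2473 = ((√(-20 + (-2 + (6 - 18)²)) + 1030) + 1449) - 2473 = ((√(-20 + (-2 + (-12)²)) + 1030) + 1449) - 2473 = ((√(-20 + (-2 + 144)) + 1030) + 1449) - 2473 = ((√(-20 + 142) + 1030) + 1449) - 2473 = ((√122 + 1030) + 1449) - 2473 = ((1030 + √122) + 1449) - 2473 = (2479 + √122) - 2473 = 6 + √122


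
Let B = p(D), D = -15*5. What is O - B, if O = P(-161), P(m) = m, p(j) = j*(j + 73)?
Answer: -311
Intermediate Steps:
D = -75
p(j) = j*(73 + j)
B = 150 (B = -75*(73 - 75) = -75*(-2) = 150)
O = -161
O - B = -161 - 1*150 = -161 - 150 = -311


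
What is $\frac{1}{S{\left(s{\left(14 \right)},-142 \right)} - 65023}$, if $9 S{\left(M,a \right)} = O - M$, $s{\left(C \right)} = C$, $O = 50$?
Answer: $- \frac{1}{65019} \approx -1.538 \cdot 10^{-5}$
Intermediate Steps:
$S{\left(M,a \right)} = \frac{50}{9} - \frac{M}{9}$ ($S{\left(M,a \right)} = \frac{50 - M}{9} = \frac{50}{9} - \frac{M}{9}$)
$\frac{1}{S{\left(s{\left(14 \right)},-142 \right)} - 65023} = \frac{1}{\left(\frac{50}{9} - \frac{14}{9}\right) - 65023} = \frac{1}{4 - 65023} = \frac{1}{-65019} = - \frac{1}{65019}$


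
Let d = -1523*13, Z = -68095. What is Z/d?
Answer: 68095/19799 ≈ 3.4393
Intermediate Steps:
d = -19799
Z/d = -68095/(-19799) = -68095*(-1/19799) = 68095/19799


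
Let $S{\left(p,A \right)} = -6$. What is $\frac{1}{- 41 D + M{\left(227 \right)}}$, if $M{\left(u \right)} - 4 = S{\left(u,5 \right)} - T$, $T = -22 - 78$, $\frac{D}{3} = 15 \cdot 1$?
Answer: $- \frac{1}{1747} \approx -0.00057241$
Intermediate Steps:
$D = 45$ ($D = 3 \cdot 15 \cdot 1 = 3 \cdot 15 = 45$)
$T = -100$
$M{\left(u \right)} = 98$ ($M{\left(u \right)} = 4 - -94 = 4 + \left(-6 + 100\right) = 4 + 94 = 98$)
$\frac{1}{- 41 D + M{\left(227 \right)}} = \frac{1}{\left(-41\right) 45 + 98} = \frac{1}{-1845 + 98} = \frac{1}{-1747} = - \frac{1}{1747}$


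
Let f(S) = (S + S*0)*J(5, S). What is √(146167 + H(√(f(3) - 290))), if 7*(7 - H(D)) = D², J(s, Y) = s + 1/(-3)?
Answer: √7164458/7 ≈ 382.38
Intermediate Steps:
J(s, Y) = -⅓ + s (J(s, Y) = s - ⅓ = -⅓ + s)
f(S) = 14*S/3 (f(S) = (S + S*0)*(-⅓ + 5) = (S + 0)*(14/3) = S*(14/3) = 14*S/3)
H(D) = 7 - D²/7
√(146167 + H(√(f(3) - 290))) = √(146167 + (7 - (√((14/3)*3 - 290))²/7)) = √(146167 + (7 - (√(14 - 290))²/7)) = √(146167 + (7 - (√(-276))²/7)) = √(146167 + (7 - (2*I*√69)²/7)) = √(146167 + (7 - ⅐*(-276))) = √(146167 + (7 + 276/7)) = √(146167 + 325/7) = √(1023494/7) = √7164458/7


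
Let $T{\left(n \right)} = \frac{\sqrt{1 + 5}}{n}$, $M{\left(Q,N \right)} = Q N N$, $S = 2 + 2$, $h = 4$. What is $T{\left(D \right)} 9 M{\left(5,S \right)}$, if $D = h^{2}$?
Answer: $45 \sqrt{6} \approx 110.23$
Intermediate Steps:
$S = 4$
$D = 16$ ($D = 4^{2} = 16$)
$M{\left(Q,N \right)} = Q N^{2}$ ($M{\left(Q,N \right)} = N Q N = Q N^{2}$)
$T{\left(n \right)} = \frac{\sqrt{6}}{n}$
$T{\left(D \right)} 9 M{\left(5,S \right)} = \frac{\sqrt{6}}{16} \cdot 9 \cdot 5 \cdot 4^{2} = \sqrt{6} \cdot \frac{1}{16} \cdot 9 \cdot 5 \cdot 16 = \frac{\sqrt{6}}{16} \cdot 9 \cdot 80 = \frac{9 \sqrt{6}}{16} \cdot 80 = 45 \sqrt{6}$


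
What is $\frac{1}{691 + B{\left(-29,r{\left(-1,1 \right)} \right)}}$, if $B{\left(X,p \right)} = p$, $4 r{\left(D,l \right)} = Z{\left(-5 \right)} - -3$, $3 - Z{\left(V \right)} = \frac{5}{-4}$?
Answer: $\frac{16}{11085} \approx 0.0014434$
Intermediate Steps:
$Z{\left(V \right)} = \frac{17}{4}$ ($Z{\left(V \right)} = 3 - \frac{5}{-4} = 3 - 5 \left(- \frac{1}{4}\right) = 3 - - \frac{5}{4} = 3 + \frac{5}{4} = \frac{17}{4}$)
$r{\left(D,l \right)} = \frac{29}{16}$ ($r{\left(D,l \right)} = \frac{\frac{17}{4} - -3}{4} = \frac{\frac{17}{4} + 3}{4} = \frac{1}{4} \cdot \frac{29}{4} = \frac{29}{16}$)
$\frac{1}{691 + B{\left(-29,r{\left(-1,1 \right)} \right)}} = \frac{1}{691 + \frac{29}{16}} = \frac{1}{\frac{11085}{16}} = \frac{16}{11085}$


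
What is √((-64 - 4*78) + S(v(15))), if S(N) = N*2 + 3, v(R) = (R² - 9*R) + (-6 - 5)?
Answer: I*√215 ≈ 14.663*I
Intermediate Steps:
v(R) = -11 + R² - 9*R (v(R) = (R² - 9*R) - 11 = -11 + R² - 9*R)
S(N) = 3 + 2*N (S(N) = 2*N + 3 = 3 + 2*N)
√((-64 - 4*78) + S(v(15))) = √((-64 - 4*78) + (3 + 2*(-11 + 15² - 9*15))) = √((-64 - 312) + (3 + 2*(-11 + 225 - 135))) = √(-376 + (3 + 2*79)) = √(-376 + (3 + 158)) = √(-376 + 161) = √(-215) = I*√215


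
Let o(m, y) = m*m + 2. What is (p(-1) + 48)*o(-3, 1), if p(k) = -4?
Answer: 484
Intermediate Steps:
o(m, y) = 2 + m² (o(m, y) = m² + 2 = 2 + m²)
(p(-1) + 48)*o(-3, 1) = (-4 + 48)*(2 + (-3)²) = 44*(2 + 9) = 44*11 = 484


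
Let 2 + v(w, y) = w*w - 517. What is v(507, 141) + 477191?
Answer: 733721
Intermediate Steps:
v(w, y) = -519 + w**2 (v(w, y) = -2 + (w*w - 517) = -2 + (w**2 - 517) = -2 + (-517 + w**2) = -519 + w**2)
v(507, 141) + 477191 = (-519 + 507**2) + 477191 = (-519 + 257049) + 477191 = 256530 + 477191 = 733721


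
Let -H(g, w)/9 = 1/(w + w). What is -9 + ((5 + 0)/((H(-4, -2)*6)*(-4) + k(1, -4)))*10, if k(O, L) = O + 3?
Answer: -10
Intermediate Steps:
k(O, L) = 3 + O
H(g, w) = -9/(2*w) (H(g, w) = -9/(w + w) = -9*1/(2*w) = -9/(2*w))
-9 + ((5 + 0)/((H(-4, -2)*6)*(-4) + k(1, -4)))*10 = -9 + ((5 + 0)/((-9/2/(-2)*6)*(-4) + (3 + 1)))*10 = -9 + (5/((-9/2*(-½)*6)*(-4) + 4))*10 = -9 + (5/(((9/4)*6)*(-4) + 4))*10 = -9 + (5/((27/2)*(-4) + 4))*10 = -9 + (5/(-54 + 4))*10 = -9 + (5/(-50))*10 = -9 + (5*(-1/50))*10 = -9 - ⅒*10 = -9 - 1 = -10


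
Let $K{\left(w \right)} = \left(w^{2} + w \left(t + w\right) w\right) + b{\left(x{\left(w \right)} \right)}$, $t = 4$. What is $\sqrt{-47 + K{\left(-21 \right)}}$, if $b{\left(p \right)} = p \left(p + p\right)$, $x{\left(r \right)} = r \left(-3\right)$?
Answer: $\sqrt{835} \approx 28.896$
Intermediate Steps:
$x{\left(r \right)} = - 3 r$
$b{\left(p \right)} = 2 p^{2}$ ($b{\left(p \right)} = p 2 p = 2 p^{2}$)
$K{\left(w \right)} = 19 w^{2} + w^{2} \left(4 + w\right)$ ($K{\left(w \right)} = \left(w^{2} + w \left(4 + w\right) w\right) + 2 \left(- 3 w\right)^{2} = \left(w^{2} + w^{2} \left(4 + w\right)\right) + 2 \cdot 9 w^{2} = \left(w^{2} + w^{2} \left(4 + w\right)\right) + 18 w^{2} = 19 w^{2} + w^{2} \left(4 + w\right)$)
$\sqrt{-47 + K{\left(-21 \right)}} = \sqrt{-47 + \left(-21\right)^{2} \left(23 - 21\right)} = \sqrt{-47 + 441 \cdot 2} = \sqrt{-47 + 882} = \sqrt{835}$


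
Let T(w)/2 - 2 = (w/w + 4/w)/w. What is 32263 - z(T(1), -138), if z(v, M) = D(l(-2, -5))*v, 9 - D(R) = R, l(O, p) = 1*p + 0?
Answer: 32067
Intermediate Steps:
l(O, p) = p (l(O, p) = p + 0 = p)
D(R) = 9 - R
T(w) = 4 + 2*(1 + 4/w)/w (T(w) = 4 + 2*((w/w + 4/w)/w) = 4 + 2*((1 + 4/w)/w) = 4 + 2*(1 + 4/w)/w)
z(v, M) = 14*v (z(v, M) = (9 - 1*(-5))*v = (9 + 5)*v = 14*v)
32263 - z(T(1), -138) = 32263 - 14*(4 + 2/1 + 8/1²) = 32263 - 14*(4 + 2*1 + 8*1) = 32263 - 14*(4 + 2 + 8) = 32263 - 14*14 = 32263 - 1*196 = 32263 - 196 = 32067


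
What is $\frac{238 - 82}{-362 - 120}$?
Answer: $- \frac{78}{241} \approx -0.32365$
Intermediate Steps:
$\frac{238 - 82}{-362 - 120} = \frac{156}{-482} = 156 \left(- \frac{1}{482}\right) = - \frac{78}{241}$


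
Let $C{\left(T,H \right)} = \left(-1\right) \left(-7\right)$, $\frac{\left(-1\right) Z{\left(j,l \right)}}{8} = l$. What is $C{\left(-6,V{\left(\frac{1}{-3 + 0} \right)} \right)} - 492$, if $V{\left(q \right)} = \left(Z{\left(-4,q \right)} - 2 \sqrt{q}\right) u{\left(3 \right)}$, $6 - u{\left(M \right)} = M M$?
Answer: $-485$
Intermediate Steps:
$Z{\left(j,l \right)} = - 8 l$
$u{\left(M \right)} = 6 - M^{2}$ ($u{\left(M \right)} = 6 - M M = 6 - M^{2}$)
$V{\left(q \right)} = 6 \sqrt{q} + 24 q$ ($V{\left(q \right)} = \left(- 8 q - 2 \sqrt{q}\right) \left(6 - 3^{2}\right) = \left(- 8 q - 2 \sqrt{q}\right) \left(6 - 9\right) = \left(- 8 q - 2 \sqrt{q}\right) \left(-3\right) = 6 \sqrt{q} + 24 q$)
$C{\left(T,H \right)} = 7$
$C{\left(-6,V{\left(\frac{1}{-3 + 0} \right)} \right)} - 492 = 7 - 492 = -485$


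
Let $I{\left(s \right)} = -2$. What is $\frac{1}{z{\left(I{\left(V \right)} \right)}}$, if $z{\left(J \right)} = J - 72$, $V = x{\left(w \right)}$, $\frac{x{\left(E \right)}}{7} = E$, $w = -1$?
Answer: $- \frac{1}{74} \approx -0.013514$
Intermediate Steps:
$x{\left(E \right)} = 7 E$
$V = -7$ ($V = 7 \left(-1\right) = -7$)
$z{\left(J \right)} = -72 + J$
$\frac{1}{z{\left(I{\left(V \right)} \right)}} = \frac{1}{-72 - 2} = \frac{1}{-74} = - \frac{1}{74}$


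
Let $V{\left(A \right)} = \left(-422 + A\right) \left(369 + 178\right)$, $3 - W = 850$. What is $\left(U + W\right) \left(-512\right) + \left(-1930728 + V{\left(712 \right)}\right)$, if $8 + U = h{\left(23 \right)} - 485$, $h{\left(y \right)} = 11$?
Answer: $-1091650$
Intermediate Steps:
$W = -847$ ($W = 3 - 850 = -847$)
$V{\left(A \right)} = -230834 + 547 A$ ($V{\left(A \right)} = \left(-422 + A\right) 547 = -230834 + 547 A$)
$U = -482$ ($U = -8 + \left(11 - 485\right) = -8 - 474 = -482$)
$\left(U + W\right) \left(-512\right) + \left(-1930728 + V{\left(712 \right)}\right) = \left(-482 - 847\right) \left(-512\right) + \left(-1930728 + \left(-230834 + 547 \cdot 712\right)\right) = \left(-1329\right) \left(-512\right) + \left(-1930728 + \left(-230834 + 389464\right)\right) = 680448 + \left(-1930728 + 158630\right) = 680448 - 1772098 = -1091650$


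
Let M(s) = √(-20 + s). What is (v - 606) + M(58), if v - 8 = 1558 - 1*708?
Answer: 252 + √38 ≈ 258.16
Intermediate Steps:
v = 858 (v = 8 + (1558 - 1*708) = 8 + (1558 - 708) = 8 + 850 = 858)
(v - 606) + M(58) = (858 - 606) + √(-20 + 58) = 252 + √38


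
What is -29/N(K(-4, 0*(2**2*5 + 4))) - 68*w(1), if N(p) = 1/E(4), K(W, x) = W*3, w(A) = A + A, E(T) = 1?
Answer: -165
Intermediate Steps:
w(A) = 2*A
K(W, x) = 3*W
N(p) = 1 (N(p) = 1/1 = 1)
-29/N(K(-4, 0*(2**2*5 + 4))) - 68*w(1) = -29/1 - 136 = -29*1 - 68*2 = -29 - 136 = -165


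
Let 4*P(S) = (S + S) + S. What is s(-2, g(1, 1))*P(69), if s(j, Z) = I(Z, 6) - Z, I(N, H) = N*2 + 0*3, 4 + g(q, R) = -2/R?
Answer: -621/2 ≈ -310.50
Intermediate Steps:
g(q, R) = -4 - 2/R
P(S) = 3*S/4 (P(S) = ((S + S) + S)/4 = (2*S + S)/4 = (3*S)/4 = 3*S/4)
I(N, H) = 2*N (I(N, H) = 2*N + 0 = 2*N)
s(j, Z) = Z (s(j, Z) = 2*Z - Z = Z)
s(-2, g(1, 1))*P(69) = (-4 - 2/1)*((3/4)*69) = (-4 - 2*1)*(207/4) = (-4 - 2)*(207/4) = -6*207/4 = -621/2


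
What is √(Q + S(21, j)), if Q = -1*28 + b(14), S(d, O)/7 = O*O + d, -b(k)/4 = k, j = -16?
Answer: √1855 ≈ 43.070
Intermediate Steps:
b(k) = -4*k
S(d, O) = 7*d + 7*O² (S(d, O) = 7*(O*O + d) = 7*(O² + d) = 7*(d + O²) = 7*d + 7*O²)
Q = -84 (Q = -1*28 - 4*14 = -28 - 56 = -84)
√(Q + S(21, j)) = √(-84 + (7*21 + 7*(-16)²)) = √(-84 + (147 + 7*256)) = √(-84 + (147 + 1792)) = √(-84 + 1939) = √1855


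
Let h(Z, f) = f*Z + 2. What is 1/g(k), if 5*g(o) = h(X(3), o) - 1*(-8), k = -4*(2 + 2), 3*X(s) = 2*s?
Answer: -5/22 ≈ -0.22727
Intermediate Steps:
X(s) = 2*s/3 (X(s) = (2*s)/3 = 2*s/3)
h(Z, f) = 2 + Z*f (h(Z, f) = Z*f + 2 = 2 + Z*f)
k = -16 (k = -4*4 = -16)
g(o) = 2 + 2*o/5 (g(o) = ((2 + ((⅔)*3)*o) - 1*(-8))/5 = ((2 + 2*o) + 8)/5 = (10 + 2*o)/5 = 2 + 2*o/5)
1/g(k) = 1/(2 + (⅖)*(-16)) = 1/(2 - 32/5) = 1/(-22/5) = -5/22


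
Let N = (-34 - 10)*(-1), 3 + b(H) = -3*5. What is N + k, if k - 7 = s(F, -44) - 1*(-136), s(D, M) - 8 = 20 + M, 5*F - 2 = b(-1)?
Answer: 171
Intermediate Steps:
b(H) = -18 (b(H) = -3 - 3*5 = -3 - 15 = -18)
F = -16/5 (F = ⅖ + (⅕)*(-18) = ⅖ - 18/5 = -16/5 ≈ -3.2000)
s(D, M) = 28 + M (s(D, M) = 8 + (20 + M) = 28 + M)
k = 127 (k = 7 + ((28 - 44) - 1*(-136)) = 7 + (-16 + 136) = 7 + 120 = 127)
N = 44 (N = -44*(-1) = 44)
N + k = 44 + 127 = 171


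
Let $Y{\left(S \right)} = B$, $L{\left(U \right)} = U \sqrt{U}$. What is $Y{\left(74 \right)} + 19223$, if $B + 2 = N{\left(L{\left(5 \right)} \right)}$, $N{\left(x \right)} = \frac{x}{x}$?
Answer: $19222$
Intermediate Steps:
$L{\left(U \right)} = U^{\frac{3}{2}}$
$N{\left(x \right)} = 1$
$B = -1$ ($B = -2 + 1 = -1$)
$Y{\left(S \right)} = -1$
$Y{\left(74 \right)} + 19223 = -1 + 19223 = 19222$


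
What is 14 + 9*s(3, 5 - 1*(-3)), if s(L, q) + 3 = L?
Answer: 14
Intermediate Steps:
s(L, q) = -3 + L
14 + 9*s(3, 5 - 1*(-3)) = 14 + 9*(-3 + 3) = 14 + 9*0 = 14 + 0 = 14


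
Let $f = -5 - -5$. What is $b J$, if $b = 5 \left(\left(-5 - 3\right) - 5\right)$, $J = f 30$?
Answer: $0$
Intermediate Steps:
$f = 0$ ($f = -5 + 5 = 0$)
$J = 0$ ($J = 0 \cdot 30 = 0$)
$b = -65$ ($b = 5 \left(-8 - 5\right) = 5 \left(-13\right) = -65$)
$b J = \left(-65\right) 0 = 0$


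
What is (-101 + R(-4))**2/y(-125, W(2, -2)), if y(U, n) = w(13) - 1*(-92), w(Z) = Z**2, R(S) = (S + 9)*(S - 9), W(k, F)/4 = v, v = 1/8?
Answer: 27556/261 ≈ 105.58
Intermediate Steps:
v = 1/8 ≈ 0.12500
W(k, F) = 1/2 (W(k, F) = 4*(1/8) = 1/2)
R(S) = (-9 + S)*(9 + S) (R(S) = (9 + S)*(-9 + S) = (-9 + S)*(9 + S))
y(U, n) = 261 (y(U, n) = 13**2 - 1*(-92) = 169 + 92 = 261)
(-101 + R(-4))**2/y(-125, W(2, -2)) = (-101 + (-81 + (-4)**2))**2/261 = (-101 + (-81 + 16))**2*(1/261) = (-101 - 65)**2*(1/261) = (-166)**2*(1/261) = 27556*(1/261) = 27556/261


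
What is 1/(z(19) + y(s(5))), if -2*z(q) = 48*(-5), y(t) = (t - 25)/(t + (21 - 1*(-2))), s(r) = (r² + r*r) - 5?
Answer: 17/2045 ≈ 0.0083130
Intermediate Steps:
s(r) = -5 + 2*r² (s(r) = (r² + r²) - 5 = 2*r² - 5 = -5 + 2*r²)
y(t) = (-25 + t)/(23 + t) (y(t) = (-25 + t)/(t + (21 + 2)) = (-25 + t)/(t + 23) = (-25 + t)/(23 + t))
z(q) = 120 (z(q) = -24*(-5) = -½*(-240) = 120)
1/(z(19) + y(s(5))) = 1/(120 + (-25 + (-5 + 2*5²))/(23 + (-5 + 2*5²))) = 1/(120 + (-25 + (-5 + 2*25))/(23 + (-5 + 2*25))) = 1/(120 + (-25 + (-5 + 50))/(23 + (-5 + 50))) = 1/(120 + (-25 + 45)/(23 + 45)) = 1/(120 + 20/68) = 1/(120 + (1/68)*20) = 1/(120 + 5/17) = 1/(2045/17) = 17/2045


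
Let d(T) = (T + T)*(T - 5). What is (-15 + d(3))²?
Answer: 729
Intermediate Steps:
d(T) = 2*T*(-5 + T) (d(T) = (2*T)*(-5 + T) = 2*T*(-5 + T))
(-15 + d(3))² = (-15 + 2*3*(-5 + 3))² = (-15 + 2*3*(-2))² = (-15 - 12)² = (-27)² = 729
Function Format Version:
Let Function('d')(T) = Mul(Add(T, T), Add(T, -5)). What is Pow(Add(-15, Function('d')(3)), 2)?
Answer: 729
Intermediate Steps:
Function('d')(T) = Mul(2, T, Add(-5, T)) (Function('d')(T) = Mul(Mul(2, T), Add(-5, T)) = Mul(2, T, Add(-5, T)))
Pow(Add(-15, Function('d')(3)), 2) = Pow(Add(-15, Mul(2, 3, Add(-5, 3))), 2) = Pow(Add(-15, Mul(2, 3, -2)), 2) = Pow(Add(-15, -12), 2) = Pow(-27, 2) = 729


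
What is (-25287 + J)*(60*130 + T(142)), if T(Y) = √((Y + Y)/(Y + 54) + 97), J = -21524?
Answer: -365125800 - 280866*√134/7 ≈ -3.6559e+8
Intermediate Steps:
T(Y) = √(97 + 2*Y/(54 + Y)) (T(Y) = √((2*Y)/(54 + Y) + 97) = √(2*Y/(54 + Y) + 97) = √(97 + 2*Y/(54 + Y)))
(-25287 + J)*(60*130 + T(142)) = (-25287 - 21524)*(60*130 + 3*√((582 + 11*142)/(54 + 142))) = -46811*(7800 + 3*√((582 + 1562)/196)) = -46811*(7800 + 3*√((1/196)*2144)) = -46811*(7800 + 3*√(536/49)) = -46811*(7800 + 3*(2*√134/7)) = -46811*(7800 + 6*√134/7) = -365125800 - 280866*√134/7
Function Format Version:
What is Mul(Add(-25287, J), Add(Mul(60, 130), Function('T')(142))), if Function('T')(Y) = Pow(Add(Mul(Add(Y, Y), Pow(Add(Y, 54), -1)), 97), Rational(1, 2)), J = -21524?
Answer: Add(-365125800, Mul(Rational(-280866, 7), Pow(134, Rational(1, 2)))) ≈ -3.6559e+8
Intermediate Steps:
Function('T')(Y) = Pow(Add(97, Mul(2, Y, Pow(Add(54, Y), -1))), Rational(1, 2)) (Function('T')(Y) = Pow(Add(Mul(Mul(2, Y), Pow(Add(54, Y), -1)), 97), Rational(1, 2)) = Pow(Add(Mul(2, Y, Pow(Add(54, Y), -1)), 97), Rational(1, 2)) = Pow(Add(97, Mul(2, Y, Pow(Add(54, Y), -1))), Rational(1, 2)))
Mul(Add(-25287, J), Add(Mul(60, 130), Function('T')(142))) = Mul(Add(-25287, -21524), Add(Mul(60, 130), Mul(3, Pow(Mul(Pow(Add(54, 142), -1), Add(582, Mul(11, 142))), Rational(1, 2))))) = Mul(-46811, Add(7800, Mul(3, Pow(Mul(Pow(196, -1), Add(582, 1562)), Rational(1, 2))))) = Mul(-46811, Add(7800, Mul(3, Pow(Mul(Rational(1, 196), 2144), Rational(1, 2))))) = Mul(-46811, Add(7800, Mul(3, Pow(Rational(536, 49), Rational(1, 2))))) = Mul(-46811, Add(7800, Mul(3, Mul(Rational(2, 7), Pow(134, Rational(1, 2)))))) = Mul(-46811, Add(7800, Mul(Rational(6, 7), Pow(134, Rational(1, 2))))) = Add(-365125800, Mul(Rational(-280866, 7), Pow(134, Rational(1, 2))))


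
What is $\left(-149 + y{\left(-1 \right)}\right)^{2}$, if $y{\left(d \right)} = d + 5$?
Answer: $21025$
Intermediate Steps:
$y{\left(d \right)} = 5 + d$
$\left(-149 + y{\left(-1 \right)}\right)^{2} = \left(-149 + \left(5 - 1\right)\right)^{2} = \left(-149 + 4\right)^{2} = \left(-145\right)^{2} = 21025$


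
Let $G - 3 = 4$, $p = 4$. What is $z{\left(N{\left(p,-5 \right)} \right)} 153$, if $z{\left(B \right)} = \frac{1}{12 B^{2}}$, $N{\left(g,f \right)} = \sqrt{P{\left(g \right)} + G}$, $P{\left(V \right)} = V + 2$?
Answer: $\frac{51}{52} \approx 0.98077$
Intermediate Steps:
$P{\left(V \right)} = 2 + V$
$G = 7$ ($G = 3 + 4 = 7$)
$N{\left(g,f \right)} = \sqrt{9 + g}$ ($N{\left(g,f \right)} = \sqrt{\left(2 + g\right) + 7} = \sqrt{9 + g}$)
$z{\left(B \right)} = \frac{1}{12 B^{2}}$
$z{\left(N{\left(p,-5 \right)} \right)} 153 = \frac{1}{12 \left(9 + 4\right)} 153 = \frac{1}{12 \cdot 13} \cdot 153 = \frac{1}{12} \cdot \frac{1}{13} \cdot 153 = \frac{1}{156} \cdot 153 = \frac{51}{52}$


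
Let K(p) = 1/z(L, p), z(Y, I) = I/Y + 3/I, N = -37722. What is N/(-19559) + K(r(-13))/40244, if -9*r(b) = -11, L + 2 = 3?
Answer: 552584573493/286516192144 ≈ 1.9286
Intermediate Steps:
L = 1 (L = -2 + 3 = 1)
r(b) = 11/9 (r(b) = -1/9*(-11) = 11/9)
z(Y, I) = 3/I + I/Y
K(p) = 1/(p + 3/p) (K(p) = 1/(3/p + p/1) = 1/(3/p + p*1) = 1/(3/p + p) = 1/(p + 3/p))
N/(-19559) + K(r(-13))/40244 = -37722/(-19559) + (11/(9*(3 + (11/9)**2)))/40244 = -37722*(-1/19559) + (11/(9*(3 + 121/81)))*(1/40244) = 37722/19559 + (11/(9*(364/81)))*(1/40244) = 37722/19559 + ((11/9)*(81/364))*(1/40244) = 37722/19559 + (99/364)*(1/40244) = 37722/19559 + 99/14648816 = 552584573493/286516192144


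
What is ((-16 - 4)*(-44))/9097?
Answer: 80/827 ≈ 0.096735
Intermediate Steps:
((-16 - 4)*(-44))/9097 = -20*(-44)*(1/9097) = 880*(1/9097) = 80/827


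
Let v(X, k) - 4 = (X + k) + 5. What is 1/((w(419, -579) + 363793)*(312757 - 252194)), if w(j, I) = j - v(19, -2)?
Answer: 1/22056196718 ≈ 4.5339e-11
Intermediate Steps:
v(X, k) = 9 + X + k (v(X, k) = 4 + ((X + k) + 5) = 4 + (5 + X + k) = 9 + X + k)
w(j, I) = -26 + j (w(j, I) = j - (9 + 19 - 2) = j - 1*26 = j - 26 = -26 + j)
1/((w(419, -579) + 363793)*(312757 - 252194)) = 1/(((-26 + 419) + 363793)*(312757 - 252194)) = 1/((393 + 363793)*60563) = 1/(364186*60563) = 1/22056196718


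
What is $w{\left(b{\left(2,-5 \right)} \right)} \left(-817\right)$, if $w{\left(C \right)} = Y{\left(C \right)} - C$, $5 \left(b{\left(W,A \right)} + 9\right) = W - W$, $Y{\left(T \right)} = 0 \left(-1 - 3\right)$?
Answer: $-7353$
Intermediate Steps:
$Y{\left(T \right)} = 0$ ($Y{\left(T \right)} = 0 \left(-4\right) = 0$)
$b{\left(W,A \right)} = -9$ ($b{\left(W,A \right)} = -9 + \frac{W - W}{5} = -9 + \frac{1}{5} \cdot 0 = -9 + 0 = -9$)
$w{\left(C \right)} = - C$ ($w{\left(C \right)} = 0 - C = - C$)
$w{\left(b{\left(2,-5 \right)} \right)} \left(-817\right) = \left(-1\right) \left(-9\right) \left(-817\right) = 9 \left(-817\right) = -7353$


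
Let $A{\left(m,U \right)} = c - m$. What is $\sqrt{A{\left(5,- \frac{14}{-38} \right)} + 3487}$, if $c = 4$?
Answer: $\sqrt{3486} \approx 59.042$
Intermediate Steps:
$A{\left(m,U \right)} = 4 - m$
$\sqrt{A{\left(5,- \frac{14}{-38} \right)} + 3487} = \sqrt{\left(4 - 5\right) + 3487} = \sqrt{-1 + 3487} = \sqrt{3486}$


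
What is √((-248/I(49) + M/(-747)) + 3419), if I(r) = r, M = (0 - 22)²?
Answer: 19*√28725055/1743 ≈ 58.423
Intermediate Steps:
M = 484 (M = (-22)² = 484)
√((-248/I(49) + M/(-747)) + 3419) = √((-248/49 + 484/(-747)) + 3419) = √((-248*1/49 + 484*(-1/747)) + 3419) = √((-248/49 - 484/747) + 3419) = √(-208972/36603 + 3419) = √(124936685/36603) = 19*√28725055/1743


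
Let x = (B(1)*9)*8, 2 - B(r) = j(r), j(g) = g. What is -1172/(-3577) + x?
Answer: 258716/3577 ≈ 72.328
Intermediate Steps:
B(r) = 2 - r
x = 72 (x = ((2 - 1*1)*9)*8 = ((2 - 1)*9)*8 = (1*9)*8 = 9*8 = 72)
-1172/(-3577) + x = -1172/(-3577) + 72 = -1172*(-1/3577) + 72 = 1172/3577 + 72 = 258716/3577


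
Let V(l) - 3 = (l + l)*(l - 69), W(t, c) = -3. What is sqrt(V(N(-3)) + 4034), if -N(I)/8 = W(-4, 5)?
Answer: sqrt(1877) ≈ 43.324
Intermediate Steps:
N(I) = 24 (N(I) = -8*(-3) = 24)
V(l) = 3 + 2*l*(-69 + l) (V(l) = 3 + (l + l)*(l - 69) = 3 + (2*l)*(-69 + l) = 3 + 2*l*(-69 + l))
sqrt(V(N(-3)) + 4034) = sqrt((3 - 138*24 + 2*24**2) + 4034) = sqrt((3 - 3312 + 2*576) + 4034) = sqrt((3 - 3312 + 1152) + 4034) = sqrt(-2157 + 4034) = sqrt(1877)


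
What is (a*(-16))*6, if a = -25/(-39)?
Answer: -800/13 ≈ -61.538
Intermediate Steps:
a = 25/39 (a = -25*(-1/39) = 25/39 ≈ 0.64103)
(a*(-16))*6 = ((25/39)*(-16))*6 = -400/39*6 = -800/13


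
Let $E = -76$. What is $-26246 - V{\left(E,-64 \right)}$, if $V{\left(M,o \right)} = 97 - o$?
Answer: $-26407$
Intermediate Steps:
$-26246 - V{\left(E,-64 \right)} = -26246 - \left(97 - -64\right) = -26246 - \left(97 + 64\right) = -26246 - 161 = -26407$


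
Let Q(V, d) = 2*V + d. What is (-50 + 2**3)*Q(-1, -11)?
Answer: 546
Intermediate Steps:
Q(V, d) = d + 2*V
(-50 + 2**3)*Q(-1, -11) = (-50 + 2**3)*(-11 + 2*(-1)) = (-50 + 8)*(-11 - 2) = -42*(-13) = 546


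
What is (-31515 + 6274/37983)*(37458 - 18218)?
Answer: -23030818162040/37983 ≈ -6.0635e+8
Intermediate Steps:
(-31515 + 6274/37983)*(37458 - 18218) = (-31515 + 6274*(1/37983))*19240 = (-31515 + 6274/37983)*19240 = -1197027971/37983*19240 = -23030818162040/37983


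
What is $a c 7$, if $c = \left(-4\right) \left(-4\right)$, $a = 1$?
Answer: $112$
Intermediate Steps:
$c = 16$
$a c 7 = 1 \cdot 16 \cdot 7 = 16 \cdot 7 = 112$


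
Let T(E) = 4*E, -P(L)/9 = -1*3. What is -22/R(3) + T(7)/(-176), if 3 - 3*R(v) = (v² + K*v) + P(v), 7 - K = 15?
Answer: 947/132 ≈ 7.1742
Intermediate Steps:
P(L) = 27 (P(L) = -(-9)*3 = -9*(-3) = 27)
K = -8 (K = 7 - 1*15 = 7 - 15 = -8)
R(v) = -8 - v²/3 + 8*v/3 (R(v) = 1 - ((v² - 8*v) + 27)/3 = 1 - (27 + v² - 8*v)/3 = 1 + (-9 - v²/3 + 8*v/3) = -8 - v²/3 + 8*v/3)
-22/R(3) + T(7)/(-176) = -22/(-8 - ⅓*3² + (8/3)*3) + (4*7)/(-176) = -22/(-8 - ⅓*9 + 8) + 28*(-1/176) = -22/(-8 - 3 + 8) - 7/44 = -22/(-3) - 7/44 = -22*(-⅓) - 7/44 = 22/3 - 7/44 = 947/132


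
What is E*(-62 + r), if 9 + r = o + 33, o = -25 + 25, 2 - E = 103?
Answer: 3838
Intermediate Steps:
E = -101 (E = 2 - 1*103 = 2 - 103 = -101)
o = 0
r = 24 (r = -9 + (0 + 33) = -9 + 33 = 24)
E*(-62 + r) = -101*(-62 + 24) = -101*(-38) = 3838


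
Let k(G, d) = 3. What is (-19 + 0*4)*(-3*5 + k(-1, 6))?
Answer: 228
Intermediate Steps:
(-19 + 0*4)*(-3*5 + k(-1, 6)) = (-19 + 0*4)*(-3*5 + 3) = (-19 + 0)*(-15 + 3) = -19*(-12) = 228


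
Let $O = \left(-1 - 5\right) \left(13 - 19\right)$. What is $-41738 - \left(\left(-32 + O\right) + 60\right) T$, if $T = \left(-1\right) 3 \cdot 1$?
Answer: $-41546$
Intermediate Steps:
$T = -3$ ($T = \left(-3\right) 1 = -3$)
$O = 36$ ($O = \left(-6\right) \left(-6\right) = 36$)
$-41738 - \left(\left(-32 + O\right) + 60\right) T = -41738 - \left(\left(-32 + 36\right) + 60\right) \left(-3\right) = -41738 - \left(4 + 60\right) \left(-3\right) = -41738 - 64 \left(-3\right) = -41738 - -192 = -41738 + 192 = -41546$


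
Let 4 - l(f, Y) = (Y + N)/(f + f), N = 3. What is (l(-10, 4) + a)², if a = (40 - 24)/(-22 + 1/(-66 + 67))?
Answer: 2271049/176400 ≈ 12.874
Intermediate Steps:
l(f, Y) = 4 - (3 + Y)/(2*f) (l(f, Y) = 4 - (Y + 3)/(f + f) = 4 - (3 + Y)/(2*f))
a = -16/21 (a = 16/(-22 + 1/1) = 16/(-22 + 1) = 16/(-21) = 16*(-1/21) = -16/21 ≈ -0.76190)
(l(-10, 4) + a)² = ((½)*(-3 - 1*4 + 8*(-10))/(-10) - 16/21)² = ((½)*(-⅒)*(-3 - 4 - 80) - 16/21)² = ((½)*(-⅒)*(-87) - 16/21)² = (87/20 - 16/21)² = (1507/420)² = 2271049/176400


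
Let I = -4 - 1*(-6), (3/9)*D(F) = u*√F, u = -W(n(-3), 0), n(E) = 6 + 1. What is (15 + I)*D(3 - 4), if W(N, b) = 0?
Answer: 0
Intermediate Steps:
n(E) = 7
u = 0 (u = -1*0 = 0)
D(F) = 0 (D(F) = 3*(0*√F) = 3*0 = 0)
I = 2 (I = -4 + 6 = 2)
(15 + I)*D(3 - 4) = (15 + 2)*0 = 17*0 = 0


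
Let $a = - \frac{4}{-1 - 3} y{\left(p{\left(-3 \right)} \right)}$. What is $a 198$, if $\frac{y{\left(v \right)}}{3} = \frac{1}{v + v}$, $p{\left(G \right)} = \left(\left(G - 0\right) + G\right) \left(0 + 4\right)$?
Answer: $- \frac{99}{8} \approx -12.375$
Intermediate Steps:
$p{\left(G \right)} = 8 G$ ($p{\left(G \right)} = \left(\left(G + 0\right) + G\right) 4 = \left(G + G\right) 4 = 2 G 4 = 8 G$)
$y{\left(v \right)} = \frac{3}{2 v}$ ($y{\left(v \right)} = \frac{3}{v + v} = \frac{3}{2 v}$)
$a = - \frac{1}{16}$ ($a = - \frac{4}{-1 - 3} \frac{3}{2 \cdot 8 \left(-3\right)} = - \frac{4}{-4} \frac{3}{2 \left(-24\right)} = \left(-4\right) \left(- \frac{1}{4}\right) \frac{3}{2} \left(- \frac{1}{24}\right) = 1 \left(- \frac{1}{16}\right) = - \frac{1}{16} \approx -0.0625$)
$a 198 = \left(- \frac{1}{16}\right) 198 = - \frac{99}{8}$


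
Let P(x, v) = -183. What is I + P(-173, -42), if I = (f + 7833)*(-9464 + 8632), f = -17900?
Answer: 8375561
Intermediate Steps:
I = 8375744 (I = (-17900 + 7833)*(-9464 + 8632) = -10067*(-832) = 8375744)
I + P(-173, -42) = 8375744 - 183 = 8375561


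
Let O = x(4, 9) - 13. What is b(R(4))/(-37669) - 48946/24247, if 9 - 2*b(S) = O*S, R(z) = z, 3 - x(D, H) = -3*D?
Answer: -3687517995/1826720486 ≈ -2.0187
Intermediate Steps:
x(D, H) = 3 + 3*D (x(D, H) = 3 - (-3)*D = 3 + 3*D)
O = 2 (O = (3 + 3*4) - 13 = (3 + 12) - 13 = 15 - 13 = 2)
b(S) = 9/2 - S
b(R(4))/(-37669) - 48946/24247 = (9/2 - 1*4)/(-37669) - 48946/24247 = (9/2 - 4)*(-1/37669) - 48946*1/24247 = (½)*(-1/37669) - 48946/24247 = -1/75338 - 48946/24247 = -3687517995/1826720486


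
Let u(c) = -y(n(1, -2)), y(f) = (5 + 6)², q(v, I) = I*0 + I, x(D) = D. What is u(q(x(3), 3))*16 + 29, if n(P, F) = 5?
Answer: -1907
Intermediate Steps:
q(v, I) = I (q(v, I) = 0 + I = I)
y(f) = 121 (y(f) = 11² = 121)
u(c) = -121 (u(c) = -1*121 = -121)
u(q(x(3), 3))*16 + 29 = -121*16 + 29 = -1936 + 29 = -1907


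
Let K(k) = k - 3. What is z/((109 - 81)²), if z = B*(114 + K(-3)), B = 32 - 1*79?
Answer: -1269/196 ≈ -6.4745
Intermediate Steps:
B = -47 (B = 32 - 79 = -47)
K(k) = -3 + k
z = -5076 (z = -47*(114 + (-3 - 3)) = -47*(114 - 6) = -47*108 = -5076)
z/((109 - 81)²) = -5076/(109 - 81)² = -5076/(28²) = -5076/784 = -5076*1/784 = -1269/196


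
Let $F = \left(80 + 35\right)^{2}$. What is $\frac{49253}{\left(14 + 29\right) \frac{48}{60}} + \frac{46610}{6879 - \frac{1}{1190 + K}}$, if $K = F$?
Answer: $\frac{3066924296695}{2131956856} \approx 1438.5$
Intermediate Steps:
$F = 13225$ ($F = 115^{2} = 13225$)
$K = 13225$
$\frac{49253}{\left(14 + 29\right) \frac{48}{60}} + \frac{46610}{6879 - \frac{1}{1190 + K}} = \frac{49253}{\left(14 + 29\right) \frac{48}{60}} + \frac{46610}{6879 - \frac{1}{1190 + 13225}} = \frac{49253}{43 \cdot 48 \cdot \frac{1}{60}} + \frac{46610}{6879 - \frac{1}{14415}} = \frac{49253}{43 \cdot \frac{4}{5}} + \frac{46610}{6879 - \frac{1}{14415}} = \frac{49253}{\frac{172}{5}} + \frac{46610}{6879 - \frac{1}{14415}} = 49253 \cdot \frac{5}{172} + \frac{46610}{\frac{99160784}{14415}} = \frac{246265}{172} + 46610 \cdot \frac{14415}{99160784} = \frac{246265}{172} + \frac{335941575}{49580392} = \frac{3066924296695}{2131956856}$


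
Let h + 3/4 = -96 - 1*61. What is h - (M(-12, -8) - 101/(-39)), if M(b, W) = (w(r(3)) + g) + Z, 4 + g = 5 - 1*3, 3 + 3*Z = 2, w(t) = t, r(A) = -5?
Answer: -23869/156 ≈ -153.01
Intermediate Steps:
h = -631/4 (h = -¾ + (-96 - 1*61) = -¾ + (-96 - 61) = -¾ - 157 = -631/4 ≈ -157.75)
Z = -⅓ (Z = -1 + (⅓)*2 = -1 + ⅔ = -⅓ ≈ -0.33333)
g = -2 (g = -4 + (5 - 1*3) = -4 + (5 - 3) = -4 + 2 = -2)
M(b, W) = -22/3 (M(b, W) = (-5 - 2) - ⅓ = -7 - ⅓ = -22/3)
h - (M(-12, -8) - 101/(-39)) = -631/4 - (-22/3 - 101/(-39)) = -631/4 - (-22/3 - 101*(-1)/39) = -631/4 - (-22/3 - 1*(-101/39)) = -631/4 - (-22/3 + 101/39) = -631/4 - 1*(-185/39) = -631/4 + 185/39 = -23869/156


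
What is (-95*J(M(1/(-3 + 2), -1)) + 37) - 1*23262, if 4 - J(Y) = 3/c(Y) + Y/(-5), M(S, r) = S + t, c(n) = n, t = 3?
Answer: -47001/2 ≈ -23501.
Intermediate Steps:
M(S, r) = 3 + S (M(S, r) = S + 3 = 3 + S)
J(Y) = 4 - 3/Y + Y/5 (J(Y) = 4 - (3/Y + Y/(-5)) = 4 - (3/Y + Y*(-1/5)) = 4 - (3/Y - Y/5) = 4 + (-3/Y + Y/5) = 4 - 3/Y + Y/5)
(-95*J(M(1/(-3 + 2), -1)) + 37) - 1*23262 = (-95*(4 - 3/(3 + 1/(-3 + 2)) + (3 + 1/(-3 + 2))/5) + 37) - 1*23262 = (-95*(4 - 3/(3 + 1/(-1)) + (3 + 1/(-1))/5) + 37) - 23262 = (-95*(4 - 3/(3 - 1) + (3 - 1)/5) + 37) - 23262 = (-95*(4 - 3/2 + (1/5)*2) + 37) - 23262 = (-95*(4 - 3*1/2 + 2/5) + 37) - 23262 = (-95*(4 - 3/2 + 2/5) + 37) - 23262 = (-95*29/10 + 37) - 23262 = (-551/2 + 37) - 23262 = -477/2 - 23262 = -47001/2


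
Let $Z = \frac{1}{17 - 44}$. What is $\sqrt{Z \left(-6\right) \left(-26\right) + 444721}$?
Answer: $\frac{\sqrt{4002437}}{3} \approx 666.87$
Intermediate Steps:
$Z = - \frac{1}{27}$ ($Z = \frac{1}{-27} = - \frac{1}{27} \approx -0.037037$)
$\sqrt{Z \left(-6\right) \left(-26\right) + 444721} = \sqrt{\left(- \frac{1}{27}\right) \left(-6\right) \left(-26\right) + 444721} = \sqrt{\frac{2}{9} \left(-26\right) + 444721} = \sqrt{- \frac{52}{9} + 444721} = \sqrt{\frac{4002437}{9}} = \frac{\sqrt{4002437}}{3}$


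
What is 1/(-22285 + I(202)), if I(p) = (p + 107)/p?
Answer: -202/4501261 ≈ -4.4876e-5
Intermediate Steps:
I(p) = (107 + p)/p
1/(-22285 + I(202)) = 1/(-22285 + (107 + 202)/202) = 1/(-22285 + (1/202)*309) = 1/(-22285 + 309/202) = 1/(-4501261/202) = -202/4501261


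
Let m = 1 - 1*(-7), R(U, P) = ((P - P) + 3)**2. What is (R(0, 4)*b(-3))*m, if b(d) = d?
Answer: -216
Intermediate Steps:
R(U, P) = 9 (R(U, P) = (0 + 3)**2 = 3**2 = 9)
m = 8 (m = 1 + 7 = 8)
(R(0, 4)*b(-3))*m = (9*(-3))*8 = -27*8 = -216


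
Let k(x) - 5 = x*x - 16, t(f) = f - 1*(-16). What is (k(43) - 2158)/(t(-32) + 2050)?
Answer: -160/1017 ≈ -0.15733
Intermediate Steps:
t(f) = 16 + f (t(f) = f + 16 = 16 + f)
k(x) = -11 + x**2 (k(x) = 5 + (x*x - 16) = 5 + (x**2 - 16) = 5 + (-16 + x**2) = -11 + x**2)
(k(43) - 2158)/(t(-32) + 2050) = ((-11 + 43**2) - 2158)/((16 - 32) + 2050) = ((-11 + 1849) - 2158)/(-16 + 2050) = (1838 - 2158)/2034 = -320*1/2034 = -160/1017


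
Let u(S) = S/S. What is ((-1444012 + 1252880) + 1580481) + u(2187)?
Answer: 1389350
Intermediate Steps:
u(S) = 1
((-1444012 + 1252880) + 1580481) + u(2187) = ((-1444012 + 1252880) + 1580481) + 1 = (-191132 + 1580481) + 1 = 1389349 + 1 = 1389350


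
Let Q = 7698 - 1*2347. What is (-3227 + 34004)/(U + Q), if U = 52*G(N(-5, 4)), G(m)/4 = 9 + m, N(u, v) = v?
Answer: 10259/2685 ≈ 3.8209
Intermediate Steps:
Q = 5351 (Q = 7698 - 2347 = 5351)
G(m) = 36 + 4*m (G(m) = 4*(9 + m) = 36 + 4*m)
U = 2704 (U = 52*(36 + 4*4) = 52*(36 + 16) = 52*52 = 2704)
(-3227 + 34004)/(U + Q) = (-3227 + 34004)/(2704 + 5351) = 30777/8055 = 30777*(1/8055) = 10259/2685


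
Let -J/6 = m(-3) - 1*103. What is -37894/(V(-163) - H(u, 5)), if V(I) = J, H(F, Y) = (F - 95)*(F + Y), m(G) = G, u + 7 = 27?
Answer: -37894/2511 ≈ -15.091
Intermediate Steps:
u = 20 (u = -7 + 27 = 20)
H(F, Y) = (-95 + F)*(F + Y)
J = 636 (J = -6*(-3 - 1*103) = -6*(-3 - 103) = -6*(-106) = 636)
V(I) = 636
-37894/(V(-163) - H(u, 5)) = -37894/(636 - (20² - 95*20 - 95*5 + 20*5)) = -37894/(636 - (400 - 1900 - 475 + 100)) = -37894/(636 - 1*(-1875)) = -37894/(636 + 1875) = -37894/2511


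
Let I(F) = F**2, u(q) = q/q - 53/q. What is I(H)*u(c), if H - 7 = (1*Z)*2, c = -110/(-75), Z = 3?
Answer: -130637/22 ≈ -5938.0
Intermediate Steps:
c = 22/15 (c = -110*(-1/75) = 22/15 ≈ 1.4667)
H = 13 (H = 7 + (1*3)*2 = 7 + 3*2 = 7 + 6 = 13)
u(q) = 1 - 53/q
I(H)*u(c) = 13**2*((-53 + 22/15)/(22/15)) = 169*((15/22)*(-773/15)) = 169*(-773/22) = -130637/22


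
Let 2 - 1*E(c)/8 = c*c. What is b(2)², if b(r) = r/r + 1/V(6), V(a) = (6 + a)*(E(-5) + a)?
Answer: 4558225/4562496 ≈ 0.99906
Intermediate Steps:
E(c) = 16 - 8*c² (E(c) = 16 - 8*c*c = 16 - 8*c²)
V(a) = (-184 + a)*(6 + a) (V(a) = (6 + a)*((16 - 8*(-5)²) + a) = (6 + a)*((16 - 8*25) + a) = (6 + a)*((16 - 200) + a) = (6 + a)*(-184 + a) = (-184 + a)*(6 + a))
b(r) = 2135/2136 (b(r) = r/r + 1/(-1104 + 6² - 178*6) = 1 + 1/(-1104 + 36 - 1068) = 1 + 1/(-2136) = 1 + 1*(-1/2136) = 1 - 1/2136 = 2135/2136)
b(2)² = (2135/2136)² = 4558225/4562496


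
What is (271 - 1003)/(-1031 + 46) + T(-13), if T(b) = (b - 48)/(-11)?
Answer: 68137/10835 ≈ 6.2886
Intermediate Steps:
T(b) = 48/11 - b/11 (T(b) = (-48 + b)*(-1/11) = 48/11 - b/11)
(271 - 1003)/(-1031 + 46) + T(-13) = (271 - 1003)/(-1031 + 46) + (48/11 - 1/11*(-13)) = -732/(-985) + (48/11 + 13/11) = -732*(-1/985) + 61/11 = 732/985 + 61/11 = 68137/10835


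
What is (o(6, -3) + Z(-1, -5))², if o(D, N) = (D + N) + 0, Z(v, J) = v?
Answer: 4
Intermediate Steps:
o(D, N) = D + N
(o(6, -3) + Z(-1, -5))² = ((6 - 3) - 1)² = (3 - 1)² = 2² = 4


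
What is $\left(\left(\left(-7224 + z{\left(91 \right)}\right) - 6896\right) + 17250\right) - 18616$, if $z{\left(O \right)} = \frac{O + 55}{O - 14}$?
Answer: $- \frac{1192276}{77} \approx -15484.0$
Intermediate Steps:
$z{\left(O \right)} = \frac{55 + O}{-14 + O}$
$\left(\left(\left(-7224 + z{\left(91 \right)}\right) - 6896\right) + 17250\right) - 18616 = \left(\left(\left(-7224 + \frac{55 + 91}{-14 + 91}\right) - 6896\right) + 17250\right) - 18616 = \left(\left(\left(-7224 + \frac{1}{77} \cdot 146\right) - 6896\right) + 17250\right) - 18616 = \left(\left(\left(-7224 + \frac{146}{77}\right) - 6896\right) + 17250\right) - 18616 = \left(\left(- \frac{556102}{77} - 6896\right) + 17250\right) - 18616 = \left(- \frac{1087094}{77} + 17250\right) - 18616 = \frac{241156}{77} - 18616 = - \frac{1192276}{77}$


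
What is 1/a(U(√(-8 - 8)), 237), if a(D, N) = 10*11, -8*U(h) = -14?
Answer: 1/110 ≈ 0.0090909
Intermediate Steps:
U(h) = 7/4 (U(h) = -⅛*(-14) = 7/4)
a(D, N) = 110
1/a(U(√(-8 - 8)), 237) = 1/110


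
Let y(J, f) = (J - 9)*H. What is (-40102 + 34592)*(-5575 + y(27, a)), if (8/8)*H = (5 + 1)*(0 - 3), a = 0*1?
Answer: 32503490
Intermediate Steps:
a = 0
H = -18 (H = (5 + 1)*(0 - 3) = 6*(-3) = -18)
y(J, f) = 162 - 18*J (y(J, f) = (J - 9)*(-18) = (-9 + J)*(-18) = 162 - 18*J)
(-40102 + 34592)*(-5575 + y(27, a)) = (-40102 + 34592)*(-5575 + (162 - 18*27)) = -5510*(-5575 + (162 - 486)) = -5510*(-5575 - 324) = -5510*(-5899) = 32503490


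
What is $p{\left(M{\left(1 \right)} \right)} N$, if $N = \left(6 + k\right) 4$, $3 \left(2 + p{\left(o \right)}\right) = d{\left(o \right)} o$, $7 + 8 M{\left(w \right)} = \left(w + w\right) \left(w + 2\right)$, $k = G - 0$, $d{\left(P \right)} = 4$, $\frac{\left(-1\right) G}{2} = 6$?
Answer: $52$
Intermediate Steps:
$G = -12$ ($G = \left(-2\right) 6 = -12$)
$k = -12$ ($k = -12 - 0 = -12 + 0 = -12$)
$M{\left(w \right)} = - \frac{7}{8} + \frac{w \left(2 + w\right)}{4}$ ($M{\left(w \right)} = - \frac{7}{8} + \frac{\left(w + w\right) \left(w + 2\right)}{8} = - \frac{7}{8} + \frac{2 w \left(2 + w\right)}{8} = - \frac{7}{8} + \frac{w \left(2 + w\right)}{4}$)
$p{\left(o \right)} = -2 + \frac{4 o}{3}$
$N = -24$ ($N = \left(6 - 12\right) 4 = \left(-6\right) 4 = -24$)
$p{\left(M{\left(1 \right)} \right)} N = \left(-2 + \frac{4 \left(- \frac{7}{8} + \frac{1}{2} \cdot 1 + \frac{1^{2}}{4}\right)}{3}\right) \left(-24\right) = \left(-2 + \frac{4 \left(- \frac{7}{8} + \frac{1}{2} + \frac{1}{4} \cdot 1\right)}{3}\right) \left(-24\right) = \left(-2 + \frac{4 \left(- \frac{7}{8} + \frac{1}{2} + \frac{1}{4}\right)}{3}\right) \left(-24\right) = \left(-2 + \frac{4}{3} \left(- \frac{1}{8}\right)\right) \left(-24\right) = \left(-2 - \frac{1}{6}\right) \left(-24\right) = \left(- \frac{13}{6}\right) \left(-24\right) = 52$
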